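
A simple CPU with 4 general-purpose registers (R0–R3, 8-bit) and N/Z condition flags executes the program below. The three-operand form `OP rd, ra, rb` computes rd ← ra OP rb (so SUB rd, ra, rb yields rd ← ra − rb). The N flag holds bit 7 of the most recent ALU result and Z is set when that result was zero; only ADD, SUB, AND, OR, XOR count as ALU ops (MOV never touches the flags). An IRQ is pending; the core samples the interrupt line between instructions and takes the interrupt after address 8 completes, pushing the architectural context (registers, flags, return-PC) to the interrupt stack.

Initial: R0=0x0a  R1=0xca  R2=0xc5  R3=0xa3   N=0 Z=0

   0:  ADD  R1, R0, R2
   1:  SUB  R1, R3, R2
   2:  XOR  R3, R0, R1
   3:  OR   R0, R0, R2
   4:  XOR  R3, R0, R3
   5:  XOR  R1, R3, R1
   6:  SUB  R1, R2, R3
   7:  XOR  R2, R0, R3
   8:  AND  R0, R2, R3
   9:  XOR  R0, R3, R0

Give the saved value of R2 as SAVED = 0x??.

after  0: R0=0x0a R1=0xcf R2=0xc5 R3=0xa3  N=1 Z=0
after  1: R0=0x0a R1=0xde R2=0xc5 R3=0xa3  N=1 Z=0
after  2: R0=0x0a R1=0xde R2=0xc5 R3=0xd4  N=1 Z=0
after  3: R0=0xcf R1=0xde R2=0xc5 R3=0xd4  N=1 Z=0
after  4: R0=0xcf R1=0xde R2=0xc5 R3=0x1b  N=0 Z=0
after  5: R0=0xcf R1=0xc5 R2=0xc5 R3=0x1b  N=1 Z=0
after  6: R0=0xcf R1=0xaa R2=0xc5 R3=0x1b  N=1 Z=0
after  7: R0=0xcf R1=0xaa R2=0xd4 R3=0x1b  N=1 Z=0
after  8: R0=0x10 R1=0xaa R2=0xd4 R3=0x1b  N=0 Z=0
-- IRQ taken; context saved, return-PC = 9 --

SAVED = 0xd4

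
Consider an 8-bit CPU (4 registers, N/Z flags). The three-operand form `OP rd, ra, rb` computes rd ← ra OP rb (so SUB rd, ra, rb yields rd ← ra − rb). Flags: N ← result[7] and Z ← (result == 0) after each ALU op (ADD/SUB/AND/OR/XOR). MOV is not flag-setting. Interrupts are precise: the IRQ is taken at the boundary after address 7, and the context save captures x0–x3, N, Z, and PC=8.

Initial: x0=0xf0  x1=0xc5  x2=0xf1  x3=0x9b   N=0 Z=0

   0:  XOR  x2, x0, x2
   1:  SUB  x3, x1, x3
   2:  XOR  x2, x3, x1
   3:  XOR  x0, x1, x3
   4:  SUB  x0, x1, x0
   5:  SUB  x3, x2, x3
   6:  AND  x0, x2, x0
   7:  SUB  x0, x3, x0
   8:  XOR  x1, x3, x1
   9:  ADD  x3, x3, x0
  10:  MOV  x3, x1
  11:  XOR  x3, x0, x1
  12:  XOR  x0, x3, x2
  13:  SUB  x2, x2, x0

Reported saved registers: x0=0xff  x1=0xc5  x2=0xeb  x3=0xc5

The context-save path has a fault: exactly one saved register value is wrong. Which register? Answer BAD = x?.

BAD = x2

after  0: x0=0xf0 x1=0xc5 x2=0x01 x3=0x9b  N=0 Z=0
after  1: x0=0xf0 x1=0xc5 x2=0x01 x3=0x2a  N=0 Z=0
after  2: x0=0xf0 x1=0xc5 x2=0xef x3=0x2a  N=1 Z=0
after  3: x0=0xef x1=0xc5 x2=0xef x3=0x2a  N=1 Z=0
after  4: x0=0xd6 x1=0xc5 x2=0xef x3=0x2a  N=1 Z=0
after  5: x0=0xd6 x1=0xc5 x2=0xef x3=0xc5  N=1 Z=0
after  6: x0=0xc6 x1=0xc5 x2=0xef x3=0xc5  N=1 Z=0
after  7: x0=0xff x1=0xc5 x2=0xef x3=0xc5  N=1 Z=0
-- IRQ taken; context saved, return-PC = 8 --
mismatch: x2: reported 0xeb vs actual 0xef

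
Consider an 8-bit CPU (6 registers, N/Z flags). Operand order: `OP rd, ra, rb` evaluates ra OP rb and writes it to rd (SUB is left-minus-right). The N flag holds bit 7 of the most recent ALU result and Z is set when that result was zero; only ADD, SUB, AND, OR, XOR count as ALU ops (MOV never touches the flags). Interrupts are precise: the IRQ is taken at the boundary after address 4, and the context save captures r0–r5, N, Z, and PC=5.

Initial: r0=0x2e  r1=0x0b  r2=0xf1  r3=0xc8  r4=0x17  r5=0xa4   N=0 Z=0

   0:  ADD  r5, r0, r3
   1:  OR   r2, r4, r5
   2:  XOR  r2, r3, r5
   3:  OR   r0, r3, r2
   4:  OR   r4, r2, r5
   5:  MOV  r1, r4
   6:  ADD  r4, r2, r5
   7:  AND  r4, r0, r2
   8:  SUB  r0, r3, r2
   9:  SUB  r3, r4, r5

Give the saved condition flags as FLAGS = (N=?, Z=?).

FLAGS = (N=1, Z=0)

after  0: r0=0x2e r1=0x0b r2=0xf1 r3=0xc8 r4=0x17 r5=0xf6  N=1 Z=0
after  1: r0=0x2e r1=0x0b r2=0xf7 r3=0xc8 r4=0x17 r5=0xf6  N=1 Z=0
after  2: r0=0x2e r1=0x0b r2=0x3e r3=0xc8 r4=0x17 r5=0xf6  N=0 Z=0
after  3: r0=0xfe r1=0x0b r2=0x3e r3=0xc8 r4=0x17 r5=0xf6  N=1 Z=0
after  4: r0=0xfe r1=0x0b r2=0x3e r3=0xc8 r4=0xfe r5=0xf6  N=1 Z=0
-- IRQ taken; context saved, return-PC = 5 --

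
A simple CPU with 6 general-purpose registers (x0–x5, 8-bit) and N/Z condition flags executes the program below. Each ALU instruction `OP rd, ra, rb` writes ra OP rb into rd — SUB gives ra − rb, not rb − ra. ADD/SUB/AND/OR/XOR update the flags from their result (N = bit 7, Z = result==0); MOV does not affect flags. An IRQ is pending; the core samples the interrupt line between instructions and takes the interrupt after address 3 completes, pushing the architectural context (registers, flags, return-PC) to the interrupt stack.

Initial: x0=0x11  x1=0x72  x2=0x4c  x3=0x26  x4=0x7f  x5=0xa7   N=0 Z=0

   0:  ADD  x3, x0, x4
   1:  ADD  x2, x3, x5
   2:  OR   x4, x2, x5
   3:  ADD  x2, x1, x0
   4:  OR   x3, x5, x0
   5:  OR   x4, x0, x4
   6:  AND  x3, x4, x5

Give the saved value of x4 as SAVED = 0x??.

after  0: x0=0x11 x1=0x72 x2=0x4c x3=0x90 x4=0x7f x5=0xa7  N=1 Z=0
after  1: x0=0x11 x1=0x72 x2=0x37 x3=0x90 x4=0x7f x5=0xa7  N=0 Z=0
after  2: x0=0x11 x1=0x72 x2=0x37 x3=0x90 x4=0xb7 x5=0xa7  N=1 Z=0
after  3: x0=0x11 x1=0x72 x2=0x83 x3=0x90 x4=0xb7 x5=0xa7  N=1 Z=0
-- IRQ taken; context saved, return-PC = 4 --

SAVED = 0xb7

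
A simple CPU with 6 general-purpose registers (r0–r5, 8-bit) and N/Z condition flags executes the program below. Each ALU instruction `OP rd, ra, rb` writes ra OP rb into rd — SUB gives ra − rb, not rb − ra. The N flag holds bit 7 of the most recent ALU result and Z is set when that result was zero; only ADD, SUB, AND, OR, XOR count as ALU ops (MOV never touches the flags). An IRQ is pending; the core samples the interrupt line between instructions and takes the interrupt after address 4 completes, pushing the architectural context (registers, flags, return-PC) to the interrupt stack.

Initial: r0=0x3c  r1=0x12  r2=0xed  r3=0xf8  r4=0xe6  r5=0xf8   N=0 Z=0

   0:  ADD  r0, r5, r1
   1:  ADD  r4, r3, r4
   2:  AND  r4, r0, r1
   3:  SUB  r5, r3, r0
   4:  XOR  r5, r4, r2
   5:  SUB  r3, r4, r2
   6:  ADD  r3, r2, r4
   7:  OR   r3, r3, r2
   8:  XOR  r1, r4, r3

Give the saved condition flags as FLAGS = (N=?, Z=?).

FLAGS = (N=1, Z=0)

after  0: r0=0x0a r1=0x12 r2=0xed r3=0xf8 r4=0xe6 r5=0xf8  N=0 Z=0
after  1: r0=0x0a r1=0x12 r2=0xed r3=0xf8 r4=0xde r5=0xf8  N=1 Z=0
after  2: r0=0x0a r1=0x12 r2=0xed r3=0xf8 r4=0x02 r5=0xf8  N=0 Z=0
after  3: r0=0x0a r1=0x12 r2=0xed r3=0xf8 r4=0x02 r5=0xee  N=1 Z=0
after  4: r0=0x0a r1=0x12 r2=0xed r3=0xf8 r4=0x02 r5=0xef  N=1 Z=0
-- IRQ taken; context saved, return-PC = 5 --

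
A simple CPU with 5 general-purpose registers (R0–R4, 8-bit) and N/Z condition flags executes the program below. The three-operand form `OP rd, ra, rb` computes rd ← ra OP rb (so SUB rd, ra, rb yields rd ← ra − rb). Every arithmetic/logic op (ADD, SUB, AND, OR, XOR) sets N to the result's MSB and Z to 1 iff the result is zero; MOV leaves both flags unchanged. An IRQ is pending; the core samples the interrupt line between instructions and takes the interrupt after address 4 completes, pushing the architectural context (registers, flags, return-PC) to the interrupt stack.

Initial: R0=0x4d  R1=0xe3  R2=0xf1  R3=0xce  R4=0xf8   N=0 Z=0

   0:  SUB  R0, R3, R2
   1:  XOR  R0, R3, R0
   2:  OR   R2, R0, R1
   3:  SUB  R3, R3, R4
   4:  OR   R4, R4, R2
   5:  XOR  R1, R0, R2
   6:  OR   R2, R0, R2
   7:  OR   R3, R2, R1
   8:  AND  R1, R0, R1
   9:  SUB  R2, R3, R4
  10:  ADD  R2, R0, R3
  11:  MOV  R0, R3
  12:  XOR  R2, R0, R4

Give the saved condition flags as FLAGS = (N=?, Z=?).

after  0: R0=0xdd R1=0xe3 R2=0xf1 R3=0xce R4=0xf8  N=1 Z=0
after  1: R0=0x13 R1=0xe3 R2=0xf1 R3=0xce R4=0xf8  N=0 Z=0
after  2: R0=0x13 R1=0xe3 R2=0xf3 R3=0xce R4=0xf8  N=1 Z=0
after  3: R0=0x13 R1=0xe3 R2=0xf3 R3=0xd6 R4=0xf8  N=1 Z=0
after  4: R0=0x13 R1=0xe3 R2=0xf3 R3=0xd6 R4=0xfb  N=1 Z=0
-- IRQ taken; context saved, return-PC = 5 --

FLAGS = (N=1, Z=0)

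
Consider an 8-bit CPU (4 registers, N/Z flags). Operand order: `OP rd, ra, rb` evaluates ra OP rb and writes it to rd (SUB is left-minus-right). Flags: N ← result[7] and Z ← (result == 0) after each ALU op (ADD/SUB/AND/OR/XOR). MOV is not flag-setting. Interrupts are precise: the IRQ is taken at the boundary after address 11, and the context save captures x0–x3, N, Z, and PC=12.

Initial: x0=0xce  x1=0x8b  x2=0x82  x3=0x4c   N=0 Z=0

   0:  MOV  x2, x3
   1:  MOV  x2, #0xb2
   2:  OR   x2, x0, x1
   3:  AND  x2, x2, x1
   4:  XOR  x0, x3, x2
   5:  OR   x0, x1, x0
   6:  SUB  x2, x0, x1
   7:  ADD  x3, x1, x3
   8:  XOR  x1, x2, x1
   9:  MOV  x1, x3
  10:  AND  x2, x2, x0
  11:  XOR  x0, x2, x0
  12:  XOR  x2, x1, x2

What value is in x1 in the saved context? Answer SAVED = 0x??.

after  0: x0=0xce x1=0x8b x2=0x4c x3=0x4c  N=0 Z=0
after  1: x0=0xce x1=0x8b x2=0xb2 x3=0x4c  N=0 Z=0
after  2: x0=0xce x1=0x8b x2=0xcf x3=0x4c  N=1 Z=0
after  3: x0=0xce x1=0x8b x2=0x8b x3=0x4c  N=1 Z=0
after  4: x0=0xc7 x1=0x8b x2=0x8b x3=0x4c  N=1 Z=0
after  5: x0=0xcf x1=0x8b x2=0x8b x3=0x4c  N=1 Z=0
after  6: x0=0xcf x1=0x8b x2=0x44 x3=0x4c  N=0 Z=0
after  7: x0=0xcf x1=0x8b x2=0x44 x3=0xd7  N=1 Z=0
after  8: x0=0xcf x1=0xcf x2=0x44 x3=0xd7  N=1 Z=0
after  9: x0=0xcf x1=0xd7 x2=0x44 x3=0xd7  N=1 Z=0
after 10: x0=0xcf x1=0xd7 x2=0x44 x3=0xd7  N=0 Z=0
after 11: x0=0x8b x1=0xd7 x2=0x44 x3=0xd7  N=1 Z=0
-- IRQ taken; context saved, return-PC = 12 --

SAVED = 0xd7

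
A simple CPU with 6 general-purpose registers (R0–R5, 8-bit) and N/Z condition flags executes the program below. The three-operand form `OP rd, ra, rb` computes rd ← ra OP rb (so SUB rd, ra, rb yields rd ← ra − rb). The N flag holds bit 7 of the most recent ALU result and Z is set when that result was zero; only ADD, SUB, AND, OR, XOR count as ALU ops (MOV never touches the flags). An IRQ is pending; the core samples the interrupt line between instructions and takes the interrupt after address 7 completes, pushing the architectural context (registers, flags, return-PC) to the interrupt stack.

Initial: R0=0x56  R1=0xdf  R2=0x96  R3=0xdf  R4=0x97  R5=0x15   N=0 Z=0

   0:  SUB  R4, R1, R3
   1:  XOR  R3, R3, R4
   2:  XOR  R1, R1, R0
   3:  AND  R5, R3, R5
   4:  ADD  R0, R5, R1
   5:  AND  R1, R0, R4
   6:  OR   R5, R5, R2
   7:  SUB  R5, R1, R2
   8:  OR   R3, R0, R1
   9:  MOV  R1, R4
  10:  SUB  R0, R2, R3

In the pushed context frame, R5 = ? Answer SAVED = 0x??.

after  0: R0=0x56 R1=0xdf R2=0x96 R3=0xdf R4=0x00 R5=0x15  N=0 Z=1
after  1: R0=0x56 R1=0xdf R2=0x96 R3=0xdf R4=0x00 R5=0x15  N=1 Z=0
after  2: R0=0x56 R1=0x89 R2=0x96 R3=0xdf R4=0x00 R5=0x15  N=1 Z=0
after  3: R0=0x56 R1=0x89 R2=0x96 R3=0xdf R4=0x00 R5=0x15  N=0 Z=0
after  4: R0=0x9e R1=0x89 R2=0x96 R3=0xdf R4=0x00 R5=0x15  N=1 Z=0
after  5: R0=0x9e R1=0x00 R2=0x96 R3=0xdf R4=0x00 R5=0x15  N=0 Z=1
after  6: R0=0x9e R1=0x00 R2=0x96 R3=0xdf R4=0x00 R5=0x97  N=1 Z=0
after  7: R0=0x9e R1=0x00 R2=0x96 R3=0xdf R4=0x00 R5=0x6a  N=0 Z=0
-- IRQ taken; context saved, return-PC = 8 --

SAVED = 0x6a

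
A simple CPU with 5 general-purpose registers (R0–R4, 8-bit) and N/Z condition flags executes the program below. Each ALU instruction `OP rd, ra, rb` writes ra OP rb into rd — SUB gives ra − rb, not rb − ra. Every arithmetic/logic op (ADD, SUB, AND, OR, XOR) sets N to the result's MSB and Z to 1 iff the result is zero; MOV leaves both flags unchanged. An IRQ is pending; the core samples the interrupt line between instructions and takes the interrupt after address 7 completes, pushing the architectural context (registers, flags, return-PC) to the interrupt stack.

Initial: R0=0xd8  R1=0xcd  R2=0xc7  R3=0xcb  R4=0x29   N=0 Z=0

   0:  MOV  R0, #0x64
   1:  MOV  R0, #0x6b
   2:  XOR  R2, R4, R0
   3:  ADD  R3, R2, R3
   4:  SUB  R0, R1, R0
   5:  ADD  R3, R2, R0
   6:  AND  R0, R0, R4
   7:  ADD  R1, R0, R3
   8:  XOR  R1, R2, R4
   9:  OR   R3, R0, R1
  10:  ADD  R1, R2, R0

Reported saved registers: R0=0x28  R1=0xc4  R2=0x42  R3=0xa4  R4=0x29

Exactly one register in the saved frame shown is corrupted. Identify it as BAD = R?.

BAD = R0

after  0: R0=0x64 R1=0xcd R2=0xc7 R3=0xcb R4=0x29  N=0 Z=0
after  1: R0=0x6b R1=0xcd R2=0xc7 R3=0xcb R4=0x29  N=0 Z=0
after  2: R0=0x6b R1=0xcd R2=0x42 R3=0xcb R4=0x29  N=0 Z=0
after  3: R0=0x6b R1=0xcd R2=0x42 R3=0x0d R4=0x29  N=0 Z=0
after  4: R0=0x62 R1=0xcd R2=0x42 R3=0x0d R4=0x29  N=0 Z=0
after  5: R0=0x62 R1=0xcd R2=0x42 R3=0xa4 R4=0x29  N=1 Z=0
after  6: R0=0x20 R1=0xcd R2=0x42 R3=0xa4 R4=0x29  N=0 Z=0
after  7: R0=0x20 R1=0xc4 R2=0x42 R3=0xa4 R4=0x29  N=1 Z=0
-- IRQ taken; context saved, return-PC = 8 --
mismatch: R0: reported 0x28 vs actual 0x20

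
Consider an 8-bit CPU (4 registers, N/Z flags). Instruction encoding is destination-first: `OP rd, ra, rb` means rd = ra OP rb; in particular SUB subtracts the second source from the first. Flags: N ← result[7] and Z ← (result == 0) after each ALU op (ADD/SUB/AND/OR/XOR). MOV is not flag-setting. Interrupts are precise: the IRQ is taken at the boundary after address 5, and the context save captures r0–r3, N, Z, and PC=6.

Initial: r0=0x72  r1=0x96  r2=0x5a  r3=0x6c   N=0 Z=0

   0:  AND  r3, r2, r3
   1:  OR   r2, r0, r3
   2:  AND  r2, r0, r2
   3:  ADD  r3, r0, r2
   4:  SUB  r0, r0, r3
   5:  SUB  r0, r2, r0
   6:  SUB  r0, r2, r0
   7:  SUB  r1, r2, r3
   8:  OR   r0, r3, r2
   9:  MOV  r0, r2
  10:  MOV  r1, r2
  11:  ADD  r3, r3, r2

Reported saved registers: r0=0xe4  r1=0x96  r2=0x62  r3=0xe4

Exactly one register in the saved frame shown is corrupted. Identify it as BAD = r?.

after  0: r0=0x72 r1=0x96 r2=0x5a r3=0x48  N=0 Z=0
after  1: r0=0x72 r1=0x96 r2=0x7a r3=0x48  N=0 Z=0
after  2: r0=0x72 r1=0x96 r2=0x72 r3=0x48  N=0 Z=0
after  3: r0=0x72 r1=0x96 r2=0x72 r3=0xe4  N=1 Z=0
after  4: r0=0x8e r1=0x96 r2=0x72 r3=0xe4  N=1 Z=0
after  5: r0=0xe4 r1=0x96 r2=0x72 r3=0xe4  N=1 Z=0
-- IRQ taken; context saved, return-PC = 6 --
mismatch: r2: reported 0x62 vs actual 0x72

BAD = r2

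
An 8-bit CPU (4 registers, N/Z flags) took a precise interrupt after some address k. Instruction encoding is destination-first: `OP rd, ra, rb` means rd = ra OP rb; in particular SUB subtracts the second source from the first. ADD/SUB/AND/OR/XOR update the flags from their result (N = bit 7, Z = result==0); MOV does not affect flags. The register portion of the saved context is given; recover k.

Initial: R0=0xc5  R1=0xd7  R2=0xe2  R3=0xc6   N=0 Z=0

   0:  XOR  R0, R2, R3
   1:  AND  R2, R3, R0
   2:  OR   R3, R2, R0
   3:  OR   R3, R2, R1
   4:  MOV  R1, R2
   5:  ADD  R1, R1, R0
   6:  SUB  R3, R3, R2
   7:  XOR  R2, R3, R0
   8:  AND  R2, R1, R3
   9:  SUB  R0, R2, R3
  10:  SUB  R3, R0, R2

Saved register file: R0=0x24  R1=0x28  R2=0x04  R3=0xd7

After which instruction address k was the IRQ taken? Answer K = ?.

after  0: R0=0x24 R1=0xd7 R2=0xe2 R3=0xc6  N=0 Z=0
after  1: R0=0x24 R1=0xd7 R2=0x04 R3=0xc6  N=0 Z=0
after  2: R0=0x24 R1=0xd7 R2=0x04 R3=0x24  N=0 Z=0
after  3: R0=0x24 R1=0xd7 R2=0x04 R3=0xd7  N=1 Z=0
after  4: R0=0x24 R1=0x04 R2=0x04 R3=0xd7  N=1 Z=0
after  5: R0=0x24 R1=0x28 R2=0x04 R3=0xd7  N=0 Z=0
-- IRQ taken; context saved, return-PC = 6 --

K = 5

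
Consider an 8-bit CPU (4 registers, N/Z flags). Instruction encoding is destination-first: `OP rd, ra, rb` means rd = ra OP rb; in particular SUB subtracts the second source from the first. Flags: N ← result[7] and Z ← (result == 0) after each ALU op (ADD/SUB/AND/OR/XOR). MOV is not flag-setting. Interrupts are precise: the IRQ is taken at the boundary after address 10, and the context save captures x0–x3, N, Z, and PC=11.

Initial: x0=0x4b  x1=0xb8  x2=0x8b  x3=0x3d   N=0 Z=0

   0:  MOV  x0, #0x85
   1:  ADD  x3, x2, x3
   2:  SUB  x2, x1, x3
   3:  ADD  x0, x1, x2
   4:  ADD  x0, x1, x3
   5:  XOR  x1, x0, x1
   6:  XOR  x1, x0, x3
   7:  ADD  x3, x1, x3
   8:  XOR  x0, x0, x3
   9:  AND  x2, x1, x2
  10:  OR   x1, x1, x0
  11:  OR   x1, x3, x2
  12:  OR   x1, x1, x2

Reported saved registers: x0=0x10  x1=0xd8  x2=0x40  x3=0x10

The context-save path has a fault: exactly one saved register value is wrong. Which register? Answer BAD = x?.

after  0: x0=0x85 x1=0xb8 x2=0x8b x3=0x3d  N=0 Z=0
after  1: x0=0x85 x1=0xb8 x2=0x8b x3=0xc8  N=1 Z=0
after  2: x0=0x85 x1=0xb8 x2=0xf0 x3=0xc8  N=1 Z=0
after  3: x0=0xa8 x1=0xb8 x2=0xf0 x3=0xc8  N=1 Z=0
after  4: x0=0x80 x1=0xb8 x2=0xf0 x3=0xc8  N=1 Z=0
after  5: x0=0x80 x1=0x38 x2=0xf0 x3=0xc8  N=0 Z=0
after  6: x0=0x80 x1=0x48 x2=0xf0 x3=0xc8  N=0 Z=0
after  7: x0=0x80 x1=0x48 x2=0xf0 x3=0x10  N=0 Z=0
after  8: x0=0x90 x1=0x48 x2=0xf0 x3=0x10  N=1 Z=0
after  9: x0=0x90 x1=0x48 x2=0x40 x3=0x10  N=0 Z=0
after 10: x0=0x90 x1=0xd8 x2=0x40 x3=0x10  N=1 Z=0
-- IRQ taken; context saved, return-PC = 11 --
mismatch: x0: reported 0x10 vs actual 0x90

BAD = x0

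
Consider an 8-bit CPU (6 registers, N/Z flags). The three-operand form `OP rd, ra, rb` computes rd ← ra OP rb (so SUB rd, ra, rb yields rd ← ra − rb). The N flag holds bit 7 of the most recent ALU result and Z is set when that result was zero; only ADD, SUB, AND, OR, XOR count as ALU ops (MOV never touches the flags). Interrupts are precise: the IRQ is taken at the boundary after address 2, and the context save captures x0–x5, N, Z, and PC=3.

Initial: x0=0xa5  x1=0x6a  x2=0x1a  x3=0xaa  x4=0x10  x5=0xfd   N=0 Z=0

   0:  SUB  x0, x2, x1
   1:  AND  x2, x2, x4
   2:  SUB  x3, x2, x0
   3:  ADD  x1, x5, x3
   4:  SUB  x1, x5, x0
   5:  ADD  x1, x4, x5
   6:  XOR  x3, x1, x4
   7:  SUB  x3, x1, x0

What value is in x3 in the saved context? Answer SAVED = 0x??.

after  0: x0=0xb0 x1=0x6a x2=0x1a x3=0xaa x4=0x10 x5=0xfd  N=1 Z=0
after  1: x0=0xb0 x1=0x6a x2=0x10 x3=0xaa x4=0x10 x5=0xfd  N=0 Z=0
after  2: x0=0xb0 x1=0x6a x2=0x10 x3=0x60 x4=0x10 x5=0xfd  N=0 Z=0
-- IRQ taken; context saved, return-PC = 3 --

SAVED = 0x60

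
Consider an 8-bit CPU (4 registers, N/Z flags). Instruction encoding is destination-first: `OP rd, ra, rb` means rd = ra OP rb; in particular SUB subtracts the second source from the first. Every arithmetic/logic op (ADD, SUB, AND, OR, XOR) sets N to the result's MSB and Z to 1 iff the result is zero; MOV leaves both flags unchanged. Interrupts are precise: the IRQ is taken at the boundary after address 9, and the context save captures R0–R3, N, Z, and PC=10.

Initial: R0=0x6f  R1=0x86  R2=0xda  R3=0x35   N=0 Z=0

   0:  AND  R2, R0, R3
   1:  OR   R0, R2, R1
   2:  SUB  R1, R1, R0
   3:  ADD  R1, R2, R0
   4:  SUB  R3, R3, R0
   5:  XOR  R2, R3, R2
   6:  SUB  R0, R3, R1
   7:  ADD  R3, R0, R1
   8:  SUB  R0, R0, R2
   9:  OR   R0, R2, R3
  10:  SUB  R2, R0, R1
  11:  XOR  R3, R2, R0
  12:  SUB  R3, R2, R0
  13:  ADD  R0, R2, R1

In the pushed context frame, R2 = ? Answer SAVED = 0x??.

SAVED = 0xab

after  0: R0=0x6f R1=0x86 R2=0x25 R3=0x35  N=0 Z=0
after  1: R0=0xa7 R1=0x86 R2=0x25 R3=0x35  N=1 Z=0
after  2: R0=0xa7 R1=0xdf R2=0x25 R3=0x35  N=1 Z=0
after  3: R0=0xa7 R1=0xcc R2=0x25 R3=0x35  N=1 Z=0
after  4: R0=0xa7 R1=0xcc R2=0x25 R3=0x8e  N=1 Z=0
after  5: R0=0xa7 R1=0xcc R2=0xab R3=0x8e  N=1 Z=0
after  6: R0=0xc2 R1=0xcc R2=0xab R3=0x8e  N=1 Z=0
after  7: R0=0xc2 R1=0xcc R2=0xab R3=0x8e  N=1 Z=0
after  8: R0=0x17 R1=0xcc R2=0xab R3=0x8e  N=0 Z=0
after  9: R0=0xaf R1=0xcc R2=0xab R3=0x8e  N=1 Z=0
-- IRQ taken; context saved, return-PC = 10 --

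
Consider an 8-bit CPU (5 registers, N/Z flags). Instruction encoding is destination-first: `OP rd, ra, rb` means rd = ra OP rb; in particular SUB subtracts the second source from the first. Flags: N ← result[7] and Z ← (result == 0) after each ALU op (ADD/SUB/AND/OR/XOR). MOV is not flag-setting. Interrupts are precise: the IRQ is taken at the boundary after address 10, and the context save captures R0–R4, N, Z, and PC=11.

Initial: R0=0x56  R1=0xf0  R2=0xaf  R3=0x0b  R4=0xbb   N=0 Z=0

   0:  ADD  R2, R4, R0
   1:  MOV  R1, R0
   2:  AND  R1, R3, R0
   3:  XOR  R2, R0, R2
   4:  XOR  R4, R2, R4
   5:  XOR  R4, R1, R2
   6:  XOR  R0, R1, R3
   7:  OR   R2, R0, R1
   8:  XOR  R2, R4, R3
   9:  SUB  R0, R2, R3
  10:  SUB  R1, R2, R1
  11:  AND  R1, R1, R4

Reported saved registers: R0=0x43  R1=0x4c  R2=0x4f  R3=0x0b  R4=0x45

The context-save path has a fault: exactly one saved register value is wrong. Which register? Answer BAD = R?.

after  0: R0=0x56 R1=0xf0 R2=0x11 R3=0x0b R4=0xbb  N=0 Z=0
after  1: R0=0x56 R1=0x56 R2=0x11 R3=0x0b R4=0xbb  N=0 Z=0
after  2: R0=0x56 R1=0x02 R2=0x11 R3=0x0b R4=0xbb  N=0 Z=0
after  3: R0=0x56 R1=0x02 R2=0x47 R3=0x0b R4=0xbb  N=0 Z=0
after  4: R0=0x56 R1=0x02 R2=0x47 R3=0x0b R4=0xfc  N=1 Z=0
after  5: R0=0x56 R1=0x02 R2=0x47 R3=0x0b R4=0x45  N=0 Z=0
after  6: R0=0x09 R1=0x02 R2=0x47 R3=0x0b R4=0x45  N=0 Z=0
after  7: R0=0x09 R1=0x02 R2=0x0b R3=0x0b R4=0x45  N=0 Z=0
after  8: R0=0x09 R1=0x02 R2=0x4e R3=0x0b R4=0x45  N=0 Z=0
after  9: R0=0x43 R1=0x02 R2=0x4e R3=0x0b R4=0x45  N=0 Z=0
after 10: R0=0x43 R1=0x4c R2=0x4e R3=0x0b R4=0x45  N=0 Z=0
-- IRQ taken; context saved, return-PC = 11 --
mismatch: R2: reported 0x4f vs actual 0x4e

BAD = R2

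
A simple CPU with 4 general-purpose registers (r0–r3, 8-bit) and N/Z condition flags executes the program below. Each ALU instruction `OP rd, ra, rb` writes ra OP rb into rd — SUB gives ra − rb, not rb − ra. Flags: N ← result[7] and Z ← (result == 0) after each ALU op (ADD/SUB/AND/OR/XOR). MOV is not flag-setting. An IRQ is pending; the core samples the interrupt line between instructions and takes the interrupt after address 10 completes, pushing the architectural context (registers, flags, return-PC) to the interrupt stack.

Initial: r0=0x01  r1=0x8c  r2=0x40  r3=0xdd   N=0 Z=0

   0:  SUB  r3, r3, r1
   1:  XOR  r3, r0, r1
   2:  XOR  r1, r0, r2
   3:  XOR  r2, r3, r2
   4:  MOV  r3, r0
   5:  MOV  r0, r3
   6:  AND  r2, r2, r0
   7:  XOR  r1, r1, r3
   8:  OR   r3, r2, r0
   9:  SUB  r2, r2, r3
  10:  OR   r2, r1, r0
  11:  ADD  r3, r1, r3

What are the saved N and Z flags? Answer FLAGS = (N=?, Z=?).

after  0: r0=0x01 r1=0x8c r2=0x40 r3=0x51  N=0 Z=0
after  1: r0=0x01 r1=0x8c r2=0x40 r3=0x8d  N=1 Z=0
after  2: r0=0x01 r1=0x41 r2=0x40 r3=0x8d  N=0 Z=0
after  3: r0=0x01 r1=0x41 r2=0xcd r3=0x8d  N=1 Z=0
after  4: r0=0x01 r1=0x41 r2=0xcd r3=0x01  N=1 Z=0
after  5: r0=0x01 r1=0x41 r2=0xcd r3=0x01  N=1 Z=0
after  6: r0=0x01 r1=0x41 r2=0x01 r3=0x01  N=0 Z=0
after  7: r0=0x01 r1=0x40 r2=0x01 r3=0x01  N=0 Z=0
after  8: r0=0x01 r1=0x40 r2=0x01 r3=0x01  N=0 Z=0
after  9: r0=0x01 r1=0x40 r2=0x00 r3=0x01  N=0 Z=1
after 10: r0=0x01 r1=0x40 r2=0x41 r3=0x01  N=0 Z=0
-- IRQ taken; context saved, return-PC = 11 --

FLAGS = (N=0, Z=0)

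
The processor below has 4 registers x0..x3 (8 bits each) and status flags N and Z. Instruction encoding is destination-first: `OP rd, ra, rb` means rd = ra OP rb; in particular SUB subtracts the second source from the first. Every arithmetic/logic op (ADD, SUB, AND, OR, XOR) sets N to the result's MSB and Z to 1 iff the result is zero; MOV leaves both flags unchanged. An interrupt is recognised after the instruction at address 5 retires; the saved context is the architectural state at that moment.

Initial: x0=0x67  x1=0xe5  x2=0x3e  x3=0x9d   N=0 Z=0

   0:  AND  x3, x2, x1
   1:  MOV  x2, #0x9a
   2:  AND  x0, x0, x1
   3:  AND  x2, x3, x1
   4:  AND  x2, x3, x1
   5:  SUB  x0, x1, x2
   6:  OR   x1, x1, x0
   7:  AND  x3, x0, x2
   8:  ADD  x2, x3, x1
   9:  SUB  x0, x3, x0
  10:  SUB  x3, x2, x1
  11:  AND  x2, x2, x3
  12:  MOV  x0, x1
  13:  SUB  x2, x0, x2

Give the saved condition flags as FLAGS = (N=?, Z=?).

FLAGS = (N=1, Z=0)

after  0: x0=0x67 x1=0xe5 x2=0x3e x3=0x24  N=0 Z=0
after  1: x0=0x67 x1=0xe5 x2=0x9a x3=0x24  N=0 Z=0
after  2: x0=0x65 x1=0xe5 x2=0x9a x3=0x24  N=0 Z=0
after  3: x0=0x65 x1=0xe5 x2=0x24 x3=0x24  N=0 Z=0
after  4: x0=0x65 x1=0xe5 x2=0x24 x3=0x24  N=0 Z=0
after  5: x0=0xc1 x1=0xe5 x2=0x24 x3=0x24  N=1 Z=0
-- IRQ taken; context saved, return-PC = 6 --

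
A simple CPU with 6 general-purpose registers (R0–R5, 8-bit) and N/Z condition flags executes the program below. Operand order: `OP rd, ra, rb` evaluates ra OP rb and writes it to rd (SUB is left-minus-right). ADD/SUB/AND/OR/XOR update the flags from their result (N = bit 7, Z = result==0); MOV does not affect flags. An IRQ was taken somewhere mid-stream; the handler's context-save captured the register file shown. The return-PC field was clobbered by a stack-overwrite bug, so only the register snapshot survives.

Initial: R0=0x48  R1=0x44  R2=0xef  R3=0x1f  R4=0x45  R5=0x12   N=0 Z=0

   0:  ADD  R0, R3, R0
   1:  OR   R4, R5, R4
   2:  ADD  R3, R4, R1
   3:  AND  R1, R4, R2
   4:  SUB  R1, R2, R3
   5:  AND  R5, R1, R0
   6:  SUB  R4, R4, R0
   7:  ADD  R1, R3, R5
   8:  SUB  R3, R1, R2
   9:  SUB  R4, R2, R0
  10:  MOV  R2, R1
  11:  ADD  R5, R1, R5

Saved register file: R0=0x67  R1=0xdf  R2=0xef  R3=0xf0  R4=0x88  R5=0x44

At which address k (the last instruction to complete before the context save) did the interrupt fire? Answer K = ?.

K = 9

after  0: R0=0x67 R1=0x44 R2=0xef R3=0x1f R4=0x45 R5=0x12  N=0 Z=0
after  1: R0=0x67 R1=0x44 R2=0xef R3=0x1f R4=0x57 R5=0x12  N=0 Z=0
after  2: R0=0x67 R1=0x44 R2=0xef R3=0x9b R4=0x57 R5=0x12  N=1 Z=0
after  3: R0=0x67 R1=0x47 R2=0xef R3=0x9b R4=0x57 R5=0x12  N=0 Z=0
after  4: R0=0x67 R1=0x54 R2=0xef R3=0x9b R4=0x57 R5=0x12  N=0 Z=0
after  5: R0=0x67 R1=0x54 R2=0xef R3=0x9b R4=0x57 R5=0x44  N=0 Z=0
after  6: R0=0x67 R1=0x54 R2=0xef R3=0x9b R4=0xf0 R5=0x44  N=1 Z=0
after  7: R0=0x67 R1=0xdf R2=0xef R3=0x9b R4=0xf0 R5=0x44  N=1 Z=0
after  8: R0=0x67 R1=0xdf R2=0xef R3=0xf0 R4=0xf0 R5=0x44  N=1 Z=0
after  9: R0=0x67 R1=0xdf R2=0xef R3=0xf0 R4=0x88 R5=0x44  N=1 Z=0
-- IRQ taken; context saved, return-PC = 10 --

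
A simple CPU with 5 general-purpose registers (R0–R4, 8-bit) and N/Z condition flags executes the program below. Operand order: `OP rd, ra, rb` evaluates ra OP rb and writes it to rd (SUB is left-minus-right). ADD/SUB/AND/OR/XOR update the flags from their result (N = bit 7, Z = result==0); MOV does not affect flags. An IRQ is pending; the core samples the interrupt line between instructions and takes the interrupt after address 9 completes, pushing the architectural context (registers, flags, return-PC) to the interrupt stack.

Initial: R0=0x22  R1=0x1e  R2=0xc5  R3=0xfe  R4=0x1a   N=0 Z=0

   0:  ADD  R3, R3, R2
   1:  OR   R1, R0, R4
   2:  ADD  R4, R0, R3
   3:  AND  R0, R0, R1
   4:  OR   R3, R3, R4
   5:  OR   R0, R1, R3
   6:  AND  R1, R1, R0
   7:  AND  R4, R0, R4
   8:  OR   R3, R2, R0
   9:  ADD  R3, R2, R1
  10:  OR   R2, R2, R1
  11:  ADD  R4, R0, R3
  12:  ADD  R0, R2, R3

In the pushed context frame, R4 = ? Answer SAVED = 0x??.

after  0: R0=0x22 R1=0x1e R2=0xc5 R3=0xc3 R4=0x1a  N=1 Z=0
after  1: R0=0x22 R1=0x3a R2=0xc5 R3=0xc3 R4=0x1a  N=0 Z=0
after  2: R0=0x22 R1=0x3a R2=0xc5 R3=0xc3 R4=0xe5  N=1 Z=0
after  3: R0=0x22 R1=0x3a R2=0xc5 R3=0xc3 R4=0xe5  N=0 Z=0
after  4: R0=0x22 R1=0x3a R2=0xc5 R3=0xe7 R4=0xe5  N=1 Z=0
after  5: R0=0xff R1=0x3a R2=0xc5 R3=0xe7 R4=0xe5  N=1 Z=0
after  6: R0=0xff R1=0x3a R2=0xc5 R3=0xe7 R4=0xe5  N=0 Z=0
after  7: R0=0xff R1=0x3a R2=0xc5 R3=0xe7 R4=0xe5  N=1 Z=0
after  8: R0=0xff R1=0x3a R2=0xc5 R3=0xff R4=0xe5  N=1 Z=0
after  9: R0=0xff R1=0x3a R2=0xc5 R3=0xff R4=0xe5  N=1 Z=0
-- IRQ taken; context saved, return-PC = 10 --

SAVED = 0xe5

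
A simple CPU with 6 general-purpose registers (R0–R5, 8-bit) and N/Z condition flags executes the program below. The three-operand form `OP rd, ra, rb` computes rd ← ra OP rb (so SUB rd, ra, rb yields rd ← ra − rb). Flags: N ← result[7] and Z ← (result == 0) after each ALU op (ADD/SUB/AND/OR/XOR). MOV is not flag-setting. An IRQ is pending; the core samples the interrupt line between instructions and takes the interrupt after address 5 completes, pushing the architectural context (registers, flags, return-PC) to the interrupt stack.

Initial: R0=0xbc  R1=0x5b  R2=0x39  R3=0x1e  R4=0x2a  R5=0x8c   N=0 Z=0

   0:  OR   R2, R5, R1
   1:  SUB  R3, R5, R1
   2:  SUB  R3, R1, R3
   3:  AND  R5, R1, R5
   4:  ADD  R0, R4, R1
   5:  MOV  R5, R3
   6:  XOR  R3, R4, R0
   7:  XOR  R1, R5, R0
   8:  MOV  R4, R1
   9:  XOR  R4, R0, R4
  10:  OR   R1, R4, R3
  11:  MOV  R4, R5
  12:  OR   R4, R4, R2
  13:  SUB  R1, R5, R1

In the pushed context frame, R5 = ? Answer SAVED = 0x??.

after  0: R0=0xbc R1=0x5b R2=0xdf R3=0x1e R4=0x2a R5=0x8c  N=1 Z=0
after  1: R0=0xbc R1=0x5b R2=0xdf R3=0x31 R4=0x2a R5=0x8c  N=0 Z=0
after  2: R0=0xbc R1=0x5b R2=0xdf R3=0x2a R4=0x2a R5=0x8c  N=0 Z=0
after  3: R0=0xbc R1=0x5b R2=0xdf R3=0x2a R4=0x2a R5=0x08  N=0 Z=0
after  4: R0=0x85 R1=0x5b R2=0xdf R3=0x2a R4=0x2a R5=0x08  N=1 Z=0
after  5: R0=0x85 R1=0x5b R2=0xdf R3=0x2a R4=0x2a R5=0x2a  N=1 Z=0
-- IRQ taken; context saved, return-PC = 6 --

SAVED = 0x2a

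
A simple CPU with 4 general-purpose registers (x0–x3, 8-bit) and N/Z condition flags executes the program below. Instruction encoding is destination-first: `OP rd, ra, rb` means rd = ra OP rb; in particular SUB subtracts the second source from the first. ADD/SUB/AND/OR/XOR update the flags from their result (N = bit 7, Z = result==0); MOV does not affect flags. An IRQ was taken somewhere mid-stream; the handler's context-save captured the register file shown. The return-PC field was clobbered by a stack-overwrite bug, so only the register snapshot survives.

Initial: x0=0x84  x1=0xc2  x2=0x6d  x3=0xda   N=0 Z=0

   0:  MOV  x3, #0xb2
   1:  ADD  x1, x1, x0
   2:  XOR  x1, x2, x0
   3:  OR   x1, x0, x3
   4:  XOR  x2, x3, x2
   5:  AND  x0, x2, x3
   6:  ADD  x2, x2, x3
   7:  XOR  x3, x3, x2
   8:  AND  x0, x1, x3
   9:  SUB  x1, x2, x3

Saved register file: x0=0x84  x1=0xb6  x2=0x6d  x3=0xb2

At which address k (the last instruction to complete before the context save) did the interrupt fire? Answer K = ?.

K = 3

after  0: x0=0x84 x1=0xc2 x2=0x6d x3=0xb2  N=0 Z=0
after  1: x0=0x84 x1=0x46 x2=0x6d x3=0xb2  N=0 Z=0
after  2: x0=0x84 x1=0xe9 x2=0x6d x3=0xb2  N=1 Z=0
after  3: x0=0x84 x1=0xb6 x2=0x6d x3=0xb2  N=1 Z=0
-- IRQ taken; context saved, return-PC = 4 --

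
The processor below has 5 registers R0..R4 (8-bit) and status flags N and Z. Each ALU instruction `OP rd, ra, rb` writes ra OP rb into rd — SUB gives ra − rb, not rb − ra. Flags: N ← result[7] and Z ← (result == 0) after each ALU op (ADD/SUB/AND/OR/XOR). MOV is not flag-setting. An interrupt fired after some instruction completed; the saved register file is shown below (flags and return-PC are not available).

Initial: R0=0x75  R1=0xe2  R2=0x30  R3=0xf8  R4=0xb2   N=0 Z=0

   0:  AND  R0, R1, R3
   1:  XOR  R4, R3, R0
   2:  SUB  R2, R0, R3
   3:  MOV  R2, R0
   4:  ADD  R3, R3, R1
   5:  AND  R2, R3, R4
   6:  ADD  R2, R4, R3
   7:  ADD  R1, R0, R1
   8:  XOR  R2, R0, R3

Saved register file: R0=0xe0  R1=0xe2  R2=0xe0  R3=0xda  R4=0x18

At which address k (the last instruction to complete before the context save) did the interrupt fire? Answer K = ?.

K = 4

after  0: R0=0xe0 R1=0xe2 R2=0x30 R3=0xf8 R4=0xb2  N=1 Z=0
after  1: R0=0xe0 R1=0xe2 R2=0x30 R3=0xf8 R4=0x18  N=0 Z=0
after  2: R0=0xe0 R1=0xe2 R2=0xe8 R3=0xf8 R4=0x18  N=1 Z=0
after  3: R0=0xe0 R1=0xe2 R2=0xe0 R3=0xf8 R4=0x18  N=1 Z=0
after  4: R0=0xe0 R1=0xe2 R2=0xe0 R3=0xda R4=0x18  N=1 Z=0
-- IRQ taken; context saved, return-PC = 5 --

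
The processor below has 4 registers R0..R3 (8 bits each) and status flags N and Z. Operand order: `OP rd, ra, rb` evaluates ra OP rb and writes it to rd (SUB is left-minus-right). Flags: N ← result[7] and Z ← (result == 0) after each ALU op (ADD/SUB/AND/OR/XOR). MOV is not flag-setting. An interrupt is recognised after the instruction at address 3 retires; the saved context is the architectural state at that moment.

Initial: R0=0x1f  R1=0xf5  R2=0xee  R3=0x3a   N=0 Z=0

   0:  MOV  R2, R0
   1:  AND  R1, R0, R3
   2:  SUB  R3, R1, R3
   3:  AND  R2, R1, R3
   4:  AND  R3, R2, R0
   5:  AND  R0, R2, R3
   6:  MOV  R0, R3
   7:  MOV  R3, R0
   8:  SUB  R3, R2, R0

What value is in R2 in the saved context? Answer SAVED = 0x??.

after  0: R0=0x1f R1=0xf5 R2=0x1f R3=0x3a  N=0 Z=0
after  1: R0=0x1f R1=0x1a R2=0x1f R3=0x3a  N=0 Z=0
after  2: R0=0x1f R1=0x1a R2=0x1f R3=0xe0  N=1 Z=0
after  3: R0=0x1f R1=0x1a R2=0x00 R3=0xe0  N=0 Z=1
-- IRQ taken; context saved, return-PC = 4 --

SAVED = 0x00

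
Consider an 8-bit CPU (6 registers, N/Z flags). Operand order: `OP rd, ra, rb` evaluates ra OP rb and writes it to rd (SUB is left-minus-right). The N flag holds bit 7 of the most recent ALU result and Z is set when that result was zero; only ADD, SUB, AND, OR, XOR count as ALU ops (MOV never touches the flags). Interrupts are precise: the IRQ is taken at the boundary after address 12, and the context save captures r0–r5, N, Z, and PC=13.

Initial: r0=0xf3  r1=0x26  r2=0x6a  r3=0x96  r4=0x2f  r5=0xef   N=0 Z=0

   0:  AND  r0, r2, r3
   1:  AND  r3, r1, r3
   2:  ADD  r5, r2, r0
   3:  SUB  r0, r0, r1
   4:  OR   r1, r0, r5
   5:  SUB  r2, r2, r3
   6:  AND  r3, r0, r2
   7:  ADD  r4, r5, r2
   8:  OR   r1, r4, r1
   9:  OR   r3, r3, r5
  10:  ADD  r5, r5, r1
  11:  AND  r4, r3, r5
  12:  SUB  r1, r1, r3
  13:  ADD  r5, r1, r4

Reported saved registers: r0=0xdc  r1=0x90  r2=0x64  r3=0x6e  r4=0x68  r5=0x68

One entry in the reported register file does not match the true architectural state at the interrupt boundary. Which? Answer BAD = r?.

BAD = r3

after  0: r0=0x02 r1=0x26 r2=0x6a r3=0x96 r4=0x2f r5=0xef  N=0 Z=0
after  1: r0=0x02 r1=0x26 r2=0x6a r3=0x06 r4=0x2f r5=0xef  N=0 Z=0
after  2: r0=0x02 r1=0x26 r2=0x6a r3=0x06 r4=0x2f r5=0x6c  N=0 Z=0
after  3: r0=0xdc r1=0x26 r2=0x6a r3=0x06 r4=0x2f r5=0x6c  N=1 Z=0
after  4: r0=0xdc r1=0xfc r2=0x6a r3=0x06 r4=0x2f r5=0x6c  N=1 Z=0
after  5: r0=0xdc r1=0xfc r2=0x64 r3=0x06 r4=0x2f r5=0x6c  N=0 Z=0
after  6: r0=0xdc r1=0xfc r2=0x64 r3=0x44 r4=0x2f r5=0x6c  N=0 Z=0
after  7: r0=0xdc r1=0xfc r2=0x64 r3=0x44 r4=0xd0 r5=0x6c  N=1 Z=0
after  8: r0=0xdc r1=0xfc r2=0x64 r3=0x44 r4=0xd0 r5=0x6c  N=1 Z=0
after  9: r0=0xdc r1=0xfc r2=0x64 r3=0x6c r4=0xd0 r5=0x6c  N=0 Z=0
after 10: r0=0xdc r1=0xfc r2=0x64 r3=0x6c r4=0xd0 r5=0x68  N=0 Z=0
after 11: r0=0xdc r1=0xfc r2=0x64 r3=0x6c r4=0x68 r5=0x68  N=0 Z=0
after 12: r0=0xdc r1=0x90 r2=0x64 r3=0x6c r4=0x68 r5=0x68  N=1 Z=0
-- IRQ taken; context saved, return-PC = 13 --
mismatch: r3: reported 0x6e vs actual 0x6c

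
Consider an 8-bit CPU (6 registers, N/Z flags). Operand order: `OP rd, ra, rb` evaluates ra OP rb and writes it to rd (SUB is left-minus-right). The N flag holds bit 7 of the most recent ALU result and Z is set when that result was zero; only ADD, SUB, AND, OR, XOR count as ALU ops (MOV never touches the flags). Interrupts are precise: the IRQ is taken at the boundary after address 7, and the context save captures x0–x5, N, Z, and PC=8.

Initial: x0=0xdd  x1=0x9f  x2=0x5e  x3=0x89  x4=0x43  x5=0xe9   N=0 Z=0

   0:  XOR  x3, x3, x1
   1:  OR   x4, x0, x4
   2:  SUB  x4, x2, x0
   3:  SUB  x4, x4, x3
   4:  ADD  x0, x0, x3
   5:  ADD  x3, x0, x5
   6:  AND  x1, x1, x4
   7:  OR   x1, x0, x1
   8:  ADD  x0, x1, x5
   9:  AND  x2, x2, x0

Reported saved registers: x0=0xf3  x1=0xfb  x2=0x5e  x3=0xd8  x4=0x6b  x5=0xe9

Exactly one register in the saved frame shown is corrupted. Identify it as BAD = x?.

BAD = x3

after  0: x0=0xdd x1=0x9f x2=0x5e x3=0x16 x4=0x43 x5=0xe9  N=0 Z=0
after  1: x0=0xdd x1=0x9f x2=0x5e x3=0x16 x4=0xdf x5=0xe9  N=1 Z=0
after  2: x0=0xdd x1=0x9f x2=0x5e x3=0x16 x4=0x81 x5=0xe9  N=1 Z=0
after  3: x0=0xdd x1=0x9f x2=0x5e x3=0x16 x4=0x6b x5=0xe9  N=0 Z=0
after  4: x0=0xf3 x1=0x9f x2=0x5e x3=0x16 x4=0x6b x5=0xe9  N=1 Z=0
after  5: x0=0xf3 x1=0x9f x2=0x5e x3=0xdc x4=0x6b x5=0xe9  N=1 Z=0
after  6: x0=0xf3 x1=0x0b x2=0x5e x3=0xdc x4=0x6b x5=0xe9  N=0 Z=0
after  7: x0=0xf3 x1=0xfb x2=0x5e x3=0xdc x4=0x6b x5=0xe9  N=1 Z=0
-- IRQ taken; context saved, return-PC = 8 --
mismatch: x3: reported 0xd8 vs actual 0xdc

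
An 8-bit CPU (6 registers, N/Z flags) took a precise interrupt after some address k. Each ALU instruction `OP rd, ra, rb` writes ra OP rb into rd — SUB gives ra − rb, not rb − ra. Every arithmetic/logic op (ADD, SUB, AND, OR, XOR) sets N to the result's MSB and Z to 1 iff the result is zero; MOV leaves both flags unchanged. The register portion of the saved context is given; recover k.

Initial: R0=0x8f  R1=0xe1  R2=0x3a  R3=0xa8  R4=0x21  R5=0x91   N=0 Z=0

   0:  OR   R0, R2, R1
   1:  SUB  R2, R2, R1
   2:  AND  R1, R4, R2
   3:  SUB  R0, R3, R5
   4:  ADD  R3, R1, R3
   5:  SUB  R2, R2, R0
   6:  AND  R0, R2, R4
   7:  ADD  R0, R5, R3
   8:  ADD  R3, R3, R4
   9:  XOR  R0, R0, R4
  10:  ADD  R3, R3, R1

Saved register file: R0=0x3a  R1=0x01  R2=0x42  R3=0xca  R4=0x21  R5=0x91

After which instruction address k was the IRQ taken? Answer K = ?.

K = 8

after  0: R0=0xfb R1=0xe1 R2=0x3a R3=0xa8 R4=0x21 R5=0x91  N=1 Z=0
after  1: R0=0xfb R1=0xe1 R2=0x59 R3=0xa8 R4=0x21 R5=0x91  N=0 Z=0
after  2: R0=0xfb R1=0x01 R2=0x59 R3=0xa8 R4=0x21 R5=0x91  N=0 Z=0
after  3: R0=0x17 R1=0x01 R2=0x59 R3=0xa8 R4=0x21 R5=0x91  N=0 Z=0
after  4: R0=0x17 R1=0x01 R2=0x59 R3=0xa9 R4=0x21 R5=0x91  N=1 Z=0
after  5: R0=0x17 R1=0x01 R2=0x42 R3=0xa9 R4=0x21 R5=0x91  N=0 Z=0
after  6: R0=0x00 R1=0x01 R2=0x42 R3=0xa9 R4=0x21 R5=0x91  N=0 Z=1
after  7: R0=0x3a R1=0x01 R2=0x42 R3=0xa9 R4=0x21 R5=0x91  N=0 Z=0
after  8: R0=0x3a R1=0x01 R2=0x42 R3=0xca R4=0x21 R5=0x91  N=1 Z=0
-- IRQ taken; context saved, return-PC = 9 --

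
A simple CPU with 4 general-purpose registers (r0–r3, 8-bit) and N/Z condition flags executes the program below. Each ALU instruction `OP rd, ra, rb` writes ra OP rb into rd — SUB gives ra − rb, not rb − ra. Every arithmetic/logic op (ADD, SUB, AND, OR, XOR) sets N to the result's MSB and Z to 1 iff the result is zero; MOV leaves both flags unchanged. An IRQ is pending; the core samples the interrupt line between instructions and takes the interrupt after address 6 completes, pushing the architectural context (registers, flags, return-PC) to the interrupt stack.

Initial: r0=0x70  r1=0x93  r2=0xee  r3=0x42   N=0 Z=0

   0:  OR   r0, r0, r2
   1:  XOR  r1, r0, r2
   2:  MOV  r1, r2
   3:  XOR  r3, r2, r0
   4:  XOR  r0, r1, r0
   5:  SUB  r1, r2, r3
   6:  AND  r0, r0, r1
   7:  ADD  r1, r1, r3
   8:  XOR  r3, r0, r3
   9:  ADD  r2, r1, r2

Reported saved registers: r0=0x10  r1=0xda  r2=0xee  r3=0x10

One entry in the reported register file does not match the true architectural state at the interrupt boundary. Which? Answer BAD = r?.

BAD = r1

after  0: r0=0xfe r1=0x93 r2=0xee r3=0x42  N=1 Z=0
after  1: r0=0xfe r1=0x10 r2=0xee r3=0x42  N=0 Z=0
after  2: r0=0xfe r1=0xee r2=0xee r3=0x42  N=0 Z=0
after  3: r0=0xfe r1=0xee r2=0xee r3=0x10  N=0 Z=0
after  4: r0=0x10 r1=0xee r2=0xee r3=0x10  N=0 Z=0
after  5: r0=0x10 r1=0xde r2=0xee r3=0x10  N=1 Z=0
after  6: r0=0x10 r1=0xde r2=0xee r3=0x10  N=0 Z=0
-- IRQ taken; context saved, return-PC = 7 --
mismatch: r1: reported 0xda vs actual 0xde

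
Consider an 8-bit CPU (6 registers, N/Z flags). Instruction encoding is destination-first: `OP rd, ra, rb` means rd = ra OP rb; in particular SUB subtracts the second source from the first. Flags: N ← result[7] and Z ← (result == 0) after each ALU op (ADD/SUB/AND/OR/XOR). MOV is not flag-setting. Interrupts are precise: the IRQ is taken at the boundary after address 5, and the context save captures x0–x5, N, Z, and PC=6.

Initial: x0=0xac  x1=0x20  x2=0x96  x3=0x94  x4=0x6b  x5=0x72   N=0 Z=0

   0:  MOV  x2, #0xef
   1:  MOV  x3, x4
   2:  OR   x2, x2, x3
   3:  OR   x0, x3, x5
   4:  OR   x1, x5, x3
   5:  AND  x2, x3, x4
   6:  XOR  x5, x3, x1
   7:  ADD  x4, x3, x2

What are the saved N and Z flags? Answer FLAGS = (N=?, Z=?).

FLAGS = (N=0, Z=0)

after  0: x0=0xac x1=0x20 x2=0xef x3=0x94 x4=0x6b x5=0x72  N=0 Z=0
after  1: x0=0xac x1=0x20 x2=0xef x3=0x6b x4=0x6b x5=0x72  N=0 Z=0
after  2: x0=0xac x1=0x20 x2=0xef x3=0x6b x4=0x6b x5=0x72  N=1 Z=0
after  3: x0=0x7b x1=0x20 x2=0xef x3=0x6b x4=0x6b x5=0x72  N=0 Z=0
after  4: x0=0x7b x1=0x7b x2=0xef x3=0x6b x4=0x6b x5=0x72  N=0 Z=0
after  5: x0=0x7b x1=0x7b x2=0x6b x3=0x6b x4=0x6b x5=0x72  N=0 Z=0
-- IRQ taken; context saved, return-PC = 6 --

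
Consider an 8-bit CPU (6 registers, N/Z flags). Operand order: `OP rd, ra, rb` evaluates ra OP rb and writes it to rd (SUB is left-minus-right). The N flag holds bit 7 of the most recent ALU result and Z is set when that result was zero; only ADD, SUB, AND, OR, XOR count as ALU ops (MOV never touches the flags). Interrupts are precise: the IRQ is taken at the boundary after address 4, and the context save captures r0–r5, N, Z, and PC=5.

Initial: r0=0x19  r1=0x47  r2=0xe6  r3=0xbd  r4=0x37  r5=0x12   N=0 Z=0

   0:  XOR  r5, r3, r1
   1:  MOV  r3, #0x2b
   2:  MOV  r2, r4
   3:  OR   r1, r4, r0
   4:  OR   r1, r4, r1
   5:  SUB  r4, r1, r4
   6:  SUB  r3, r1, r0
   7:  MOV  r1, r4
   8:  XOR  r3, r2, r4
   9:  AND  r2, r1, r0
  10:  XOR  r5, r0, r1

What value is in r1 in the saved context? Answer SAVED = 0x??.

after  0: r0=0x19 r1=0x47 r2=0xe6 r3=0xbd r4=0x37 r5=0xfa  N=1 Z=0
after  1: r0=0x19 r1=0x47 r2=0xe6 r3=0x2b r4=0x37 r5=0xfa  N=1 Z=0
after  2: r0=0x19 r1=0x47 r2=0x37 r3=0x2b r4=0x37 r5=0xfa  N=1 Z=0
after  3: r0=0x19 r1=0x3f r2=0x37 r3=0x2b r4=0x37 r5=0xfa  N=0 Z=0
after  4: r0=0x19 r1=0x3f r2=0x37 r3=0x2b r4=0x37 r5=0xfa  N=0 Z=0
-- IRQ taken; context saved, return-PC = 5 --

SAVED = 0x3f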